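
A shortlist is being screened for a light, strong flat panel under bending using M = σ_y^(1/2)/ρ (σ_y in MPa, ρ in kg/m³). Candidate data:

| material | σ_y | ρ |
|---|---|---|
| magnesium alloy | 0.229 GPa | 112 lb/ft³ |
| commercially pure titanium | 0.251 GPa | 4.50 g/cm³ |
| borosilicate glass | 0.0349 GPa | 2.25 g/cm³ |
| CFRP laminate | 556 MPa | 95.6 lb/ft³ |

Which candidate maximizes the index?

CFRP laminate

Putting every candidate on a common basis:
  magnesium alloy: σ_y = 229.0 MPa, ρ = 1794 kg/m³
  commercially pure titanium: σ_y = 251.0 MPa, ρ = 4500 kg/m³
  borosilicate glass: σ_y = 34.90 MPa, ρ = 2250 kg/m³
  CFRP laminate: σ_y = 556.0 MPa, ρ = 1531 kg/m³
  CFRP laminate: M = 15.4×10⁻³
  magnesium alloy: M = 8.43×10⁻³
  commercially pure titanium: M = 3.52×10⁻³
  borosilicate glass: M = 2.63×10⁻³
The maximum is for CFRP laminate.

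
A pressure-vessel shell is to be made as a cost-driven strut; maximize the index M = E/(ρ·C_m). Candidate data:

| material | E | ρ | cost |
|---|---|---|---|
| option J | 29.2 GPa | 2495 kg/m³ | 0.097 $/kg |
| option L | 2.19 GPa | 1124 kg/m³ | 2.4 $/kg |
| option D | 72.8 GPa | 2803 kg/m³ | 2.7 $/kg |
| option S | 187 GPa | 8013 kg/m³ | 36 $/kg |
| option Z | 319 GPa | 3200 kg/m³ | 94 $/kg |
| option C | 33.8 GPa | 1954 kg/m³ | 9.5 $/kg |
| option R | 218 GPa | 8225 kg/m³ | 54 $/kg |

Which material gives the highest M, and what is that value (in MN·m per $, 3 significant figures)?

Per-candidate index values:
  option J: M = 121 MN·m per $
  option D: M = 9.62 MN·m per $
  option C: M = 1.82 MN·m per $
  option Z: M = 1.06 MN·m per $
  option L: M = 0.812 MN·m per $
  option S: M = 0.648 MN·m per $
  option R: M = 0.491 MN·m per $
Highest index: option J.

option J, M = 121 MN·m per $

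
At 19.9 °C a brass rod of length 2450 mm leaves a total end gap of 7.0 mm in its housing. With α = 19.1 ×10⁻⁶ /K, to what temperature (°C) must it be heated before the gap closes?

α·L₀·ΔT = 7.0 mm ⇒ ΔT = 7.0 / (19.1×10⁻⁶ × 2450.0) = 149.6 K.
T = 19.9 + 149.6 = 169.5 °C.

169 °C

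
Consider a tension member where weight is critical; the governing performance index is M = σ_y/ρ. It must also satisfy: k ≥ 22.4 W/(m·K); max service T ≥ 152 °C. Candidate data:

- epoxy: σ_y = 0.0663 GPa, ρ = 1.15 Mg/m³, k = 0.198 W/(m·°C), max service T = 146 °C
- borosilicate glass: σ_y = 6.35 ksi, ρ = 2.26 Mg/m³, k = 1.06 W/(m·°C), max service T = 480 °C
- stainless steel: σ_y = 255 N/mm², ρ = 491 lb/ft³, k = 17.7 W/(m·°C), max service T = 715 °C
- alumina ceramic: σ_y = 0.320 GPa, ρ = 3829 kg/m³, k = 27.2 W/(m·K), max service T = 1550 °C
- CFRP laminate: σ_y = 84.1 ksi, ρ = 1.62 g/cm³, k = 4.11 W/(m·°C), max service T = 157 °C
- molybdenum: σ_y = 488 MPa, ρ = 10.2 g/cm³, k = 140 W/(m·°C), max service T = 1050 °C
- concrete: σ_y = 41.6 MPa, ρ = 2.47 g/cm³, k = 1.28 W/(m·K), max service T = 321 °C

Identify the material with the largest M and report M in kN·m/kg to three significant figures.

Screen on constraints: k ≥ 22.4 W/(m·K); max service T ≥ 152 °C. Survivors: alumina ceramic, molybdenum.
Putting every candidate on a common basis:
  alumina ceramic: σ_y = 320.0 MPa, ρ = 3829 kg/m³
  molybdenum: σ_y = 488.0 MPa, ρ = 10200 kg/m³
  alumina ceramic: M = 83.6 kN·m/kg
  molybdenum: M = 47.8 kN·m/kg
Alumina ceramic ranks first.

alumina ceramic, M = 83.6 kN·m/kg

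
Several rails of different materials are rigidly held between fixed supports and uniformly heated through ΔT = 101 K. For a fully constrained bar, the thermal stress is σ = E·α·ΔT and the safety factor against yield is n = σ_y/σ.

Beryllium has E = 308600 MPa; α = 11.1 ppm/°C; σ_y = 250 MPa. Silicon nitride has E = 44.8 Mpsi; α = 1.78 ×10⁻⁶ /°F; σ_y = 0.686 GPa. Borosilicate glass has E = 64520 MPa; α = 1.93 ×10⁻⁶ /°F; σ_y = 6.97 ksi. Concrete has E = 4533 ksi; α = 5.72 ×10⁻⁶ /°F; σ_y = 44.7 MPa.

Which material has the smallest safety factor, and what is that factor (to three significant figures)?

Per material, after unit conversion:
  beryllium: E = 308.6, α = 11.1, σ_y = 250.0 → σ = 346 MPa, n = 0.723
  silicon nitride: E = 308.9, α = 3.20, σ_y = 686.0 → σ = 100 MPa, n = 6.86
  borosilicate glass: E = 64.52, α = 3.47, σ_y = 48.06 → σ = 22.6 MPa, n = 2.12
  concrete: E = 31.25, α = 10.3, σ_y = 44.70 → σ = 32.5 MPa, n = 1.38
The minimum is beryllium at n = 0.723.

beryllium, n = 0.723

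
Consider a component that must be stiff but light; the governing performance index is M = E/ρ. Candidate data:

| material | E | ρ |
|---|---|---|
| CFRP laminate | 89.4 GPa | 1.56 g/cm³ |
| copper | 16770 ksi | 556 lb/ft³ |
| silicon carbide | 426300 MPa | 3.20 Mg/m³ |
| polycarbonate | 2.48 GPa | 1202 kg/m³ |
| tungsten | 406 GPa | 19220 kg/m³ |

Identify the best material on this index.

silicon carbide

In SI units:
  CFRP laminate: E = 89.40 GPa, ρ = 1560 kg/m³
  copper: E = 115.6 GPa, ρ = 8906 kg/m³
  silicon carbide: E = 426.3 GPa, ρ = 3200 kg/m³
  polycarbonate: E = 2.480 GPa, ρ = 1202 kg/m³
  tungsten: E = 406.0 GPa, ρ = 19220 kg/m³
  silicon carbide: M = 133 MN·m/kg
  CFRP laminate: M = 57.3 MN·m/kg
  tungsten: M = 21.1 MN·m/kg
  copper: M = 13.0 MN·m/kg
  polycarbonate: M = 2.06 MN·m/kg
Silicon carbide ranks first.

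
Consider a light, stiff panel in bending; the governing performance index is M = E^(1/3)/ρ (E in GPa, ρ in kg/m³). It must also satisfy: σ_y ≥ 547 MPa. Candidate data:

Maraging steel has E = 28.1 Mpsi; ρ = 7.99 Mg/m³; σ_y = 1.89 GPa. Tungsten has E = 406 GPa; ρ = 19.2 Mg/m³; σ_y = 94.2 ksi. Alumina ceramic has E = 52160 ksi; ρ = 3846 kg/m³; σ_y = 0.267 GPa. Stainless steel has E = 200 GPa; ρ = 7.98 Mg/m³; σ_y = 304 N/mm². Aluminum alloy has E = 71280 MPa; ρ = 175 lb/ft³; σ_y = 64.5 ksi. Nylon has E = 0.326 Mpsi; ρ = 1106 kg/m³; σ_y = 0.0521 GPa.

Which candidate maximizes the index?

maraging steel

Screen on constraints: σ_y ≥ 547 MPa. Survivors: maraging steel, tungsten.
After converting to SI:
  maraging steel: E = 193.7 GPa, ρ = 7990 kg/m³
  tungsten: E = 406.0 GPa, ρ = 19200 kg/m³
  maraging steel: M = 0.724×10⁻³
  tungsten: M = 0.386×10⁻³
Maraging steel ranks first.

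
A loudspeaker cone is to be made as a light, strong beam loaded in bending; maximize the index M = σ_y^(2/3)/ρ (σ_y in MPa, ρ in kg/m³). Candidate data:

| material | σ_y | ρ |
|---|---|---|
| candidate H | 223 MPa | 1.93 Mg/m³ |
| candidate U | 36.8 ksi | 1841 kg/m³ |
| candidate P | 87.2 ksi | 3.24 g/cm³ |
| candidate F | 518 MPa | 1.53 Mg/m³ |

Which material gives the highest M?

candidate F

Convert each candidate to consistent units, then evaluate M:
  candidate H: σ_y = 223.0 MPa, ρ = 1930 kg/m³
  candidate U: σ_y = 253.7 MPa, ρ = 1841 kg/m³
  candidate P: σ_y = 601.2 MPa, ρ = 3240 kg/m³
  candidate F: σ_y = 518.0 MPa, ρ = 1530 kg/m³
  candidate F: M = 42.2×10⁻³
  candidate P: M = 22.0×10⁻³
  candidate U: M = 21.8×10⁻³
  candidate H: M = 19.1×10⁻³
Candidate F ranks first.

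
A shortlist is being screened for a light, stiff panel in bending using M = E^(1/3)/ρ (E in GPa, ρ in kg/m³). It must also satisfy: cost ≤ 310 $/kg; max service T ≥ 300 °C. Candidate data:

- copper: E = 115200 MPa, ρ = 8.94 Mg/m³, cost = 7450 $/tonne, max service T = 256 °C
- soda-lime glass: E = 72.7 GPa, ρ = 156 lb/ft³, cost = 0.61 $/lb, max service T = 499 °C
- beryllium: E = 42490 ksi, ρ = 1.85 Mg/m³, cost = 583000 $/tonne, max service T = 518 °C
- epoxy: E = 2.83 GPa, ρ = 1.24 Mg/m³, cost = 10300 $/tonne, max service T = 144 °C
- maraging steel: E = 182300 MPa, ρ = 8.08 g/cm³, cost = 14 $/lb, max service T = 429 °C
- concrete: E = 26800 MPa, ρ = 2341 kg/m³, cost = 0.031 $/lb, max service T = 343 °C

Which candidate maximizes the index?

Screen on constraints: cost ≤ 310 $/kg; max service T ≥ 300 °C. Survivors: soda-lime glass, maraging steel, concrete.
Convert each candidate to consistent units, then evaluate M:
  soda-lime glass: E = 72.70 GPa, ρ = 2499 kg/m³
  maraging steel: E = 182.3 GPa, ρ = 8080 kg/m³
  concrete: E = 26.80 GPa, ρ = 2341 kg/m³
  soda-lime glass: M = 1.67×10⁻³
  concrete: M = 1.28×10⁻³
  maraging steel: M = 0.702×10⁻³
Soda-lime glass has the largest M.

soda-lime glass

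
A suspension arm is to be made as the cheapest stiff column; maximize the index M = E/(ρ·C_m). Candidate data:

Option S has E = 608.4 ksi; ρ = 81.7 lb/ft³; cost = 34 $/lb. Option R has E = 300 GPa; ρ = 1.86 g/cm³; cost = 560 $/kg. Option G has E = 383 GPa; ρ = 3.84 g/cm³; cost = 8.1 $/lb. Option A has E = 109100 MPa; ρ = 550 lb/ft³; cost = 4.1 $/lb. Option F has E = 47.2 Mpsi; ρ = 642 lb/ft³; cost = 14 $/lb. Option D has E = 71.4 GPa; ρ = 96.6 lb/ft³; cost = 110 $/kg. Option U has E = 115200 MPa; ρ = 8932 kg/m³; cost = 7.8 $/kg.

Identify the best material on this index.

option G

Putting every candidate on a common basis:
  option S: E = 4.195 GPa, ρ = 1309 kg/m³, cost = 74.96 $/kg
  option R: E = 300.0 GPa, ρ = 1860 kg/m³, cost = 560.0 $/kg
  option G: E = 383.0 GPa, ρ = 3840 kg/m³, cost = 17.86 $/kg
  option A: E = 109.1 GPa, ρ = 8810 kg/m³, cost = 9.039 $/kg
  option F: E = 325.4 GPa, ρ = 10280 kg/m³, cost = 30.86 $/kg
  option D: E = 71.40 GPa, ρ = 1547 kg/m³, cost = 110.0 $/kg
  option U: E = 115.2 GPa, ρ = 8932 kg/m³, cost = 7.800 $/kg
  option G: M = 5.59 MN·m per $
  option U: M = 1.65 MN·m per $
  option A: M = 1.37 MN·m per $
  option F: M = 1.03 MN·m per $
  option D: M = 0.419 MN·m per $
  option R: M = 0.288 MN·m per $
  option S: M = 0.0428 MN·m per $
Option G has the largest M.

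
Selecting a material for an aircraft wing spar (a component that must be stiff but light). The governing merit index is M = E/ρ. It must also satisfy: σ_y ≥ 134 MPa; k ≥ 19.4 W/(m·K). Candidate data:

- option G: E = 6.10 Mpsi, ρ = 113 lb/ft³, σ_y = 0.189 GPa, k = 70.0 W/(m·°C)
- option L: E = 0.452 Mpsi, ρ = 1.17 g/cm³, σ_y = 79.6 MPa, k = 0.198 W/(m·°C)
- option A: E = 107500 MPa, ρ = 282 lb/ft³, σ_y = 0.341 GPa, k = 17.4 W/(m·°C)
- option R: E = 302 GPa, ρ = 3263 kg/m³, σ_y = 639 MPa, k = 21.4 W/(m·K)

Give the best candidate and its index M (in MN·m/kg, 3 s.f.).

Screen on constraints: σ_y ≥ 134 MPa; k ≥ 19.4 W/(m·K). Survivors: option G, option R.
Normalizing units and computing the index:
  option G: E = 42.06 GPa, ρ = 1810 kg/m³
  option R: E = 302.0 GPa, ρ = 3263 kg/m³
  option R: M = 92.6 MN·m/kg
  option G: M = 23.2 MN·m/kg
Option R ranks first.

option R, M = 92.6 MN·m/kg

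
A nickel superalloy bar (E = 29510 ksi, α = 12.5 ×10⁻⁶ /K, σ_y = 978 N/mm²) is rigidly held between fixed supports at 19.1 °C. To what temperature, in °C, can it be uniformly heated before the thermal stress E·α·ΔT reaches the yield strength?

E = 29510 ksi = 203.5 GPa.
σ_y = 978 N/mm² = 978.0 MPa.
E·α·ΔT = 978.0 MPa ⇒ ΔT = 978.0 / (203.5×10³ × 12.5×10⁻⁶) = 384.5 K.
T = 19.1 + 384.5 = 403.6 °C.

404 °C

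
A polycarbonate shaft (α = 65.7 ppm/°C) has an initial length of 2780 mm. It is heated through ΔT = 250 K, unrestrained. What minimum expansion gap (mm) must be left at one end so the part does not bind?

ΔL = α·L₀·ΔT = 65.7×10⁻⁶ × 2780 mm × 250.0 K = 45.7 mm.

45.7 mm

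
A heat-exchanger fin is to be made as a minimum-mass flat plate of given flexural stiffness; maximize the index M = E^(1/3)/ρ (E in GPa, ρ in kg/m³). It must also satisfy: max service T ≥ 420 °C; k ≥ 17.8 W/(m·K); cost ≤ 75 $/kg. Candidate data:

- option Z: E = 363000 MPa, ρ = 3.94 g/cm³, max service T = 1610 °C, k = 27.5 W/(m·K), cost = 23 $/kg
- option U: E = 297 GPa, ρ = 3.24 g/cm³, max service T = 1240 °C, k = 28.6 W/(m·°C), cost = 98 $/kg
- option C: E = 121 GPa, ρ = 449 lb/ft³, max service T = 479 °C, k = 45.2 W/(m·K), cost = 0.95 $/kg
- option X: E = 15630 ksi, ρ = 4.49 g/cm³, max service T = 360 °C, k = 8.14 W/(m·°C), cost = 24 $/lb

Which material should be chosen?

Screen on constraints: max service T ≥ 420 °C; k ≥ 17.8 W/(m·K); cost ≤ 75 $/kg. Survivors: option Z, option C.
Convert each candidate to consistent units, then evaluate M:
  option Z: E = 363.0 GPa, ρ = 3940 kg/m³
  option C: E = 121.0 GPa, ρ = 7192 kg/m³
  option Z: M = 1.81×10⁻³
  option C: M = 0.688×10⁻³
The maximum is for option Z.

option Z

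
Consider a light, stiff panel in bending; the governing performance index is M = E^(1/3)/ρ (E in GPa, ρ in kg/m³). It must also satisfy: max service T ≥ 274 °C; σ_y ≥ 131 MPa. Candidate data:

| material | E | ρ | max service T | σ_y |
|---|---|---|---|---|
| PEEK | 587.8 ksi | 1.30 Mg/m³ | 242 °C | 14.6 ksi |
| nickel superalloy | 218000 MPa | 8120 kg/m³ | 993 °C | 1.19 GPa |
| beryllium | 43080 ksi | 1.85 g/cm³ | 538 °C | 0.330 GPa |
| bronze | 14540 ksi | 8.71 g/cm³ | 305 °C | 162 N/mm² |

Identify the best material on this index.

beryllium

Screen on constraints: max service T ≥ 274 °C; σ_y ≥ 131 MPa. Survivors: nickel superalloy, beryllium, bronze.
Convert each candidate to consistent units, then evaluate M:
  nickel superalloy: E = 218.0 GPa, ρ = 8120 kg/m³
  beryllium: E = 297.0 GPa, ρ = 1850 kg/m³
  bronze: E = 100.2 GPa, ρ = 8710 kg/m³
  beryllium: M = 3.61×10⁻³
  nickel superalloy: M = 0.741×10⁻³
  bronze: M = 0.533×10⁻³
Beryllium has the largest M.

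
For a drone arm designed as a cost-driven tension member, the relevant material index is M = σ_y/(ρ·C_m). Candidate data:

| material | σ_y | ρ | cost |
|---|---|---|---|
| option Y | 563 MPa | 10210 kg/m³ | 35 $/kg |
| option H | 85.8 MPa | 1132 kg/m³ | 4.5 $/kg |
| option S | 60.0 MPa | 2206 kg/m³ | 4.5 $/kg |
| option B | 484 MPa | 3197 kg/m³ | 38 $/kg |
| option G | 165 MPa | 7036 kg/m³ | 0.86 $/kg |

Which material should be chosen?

Computing M directly (units already consistent):
  option G: M = 27.3 kN·m per $
  option H: M = 16.8 kN·m per $
  option S: M = 6.04 kN·m per $
  option B: M = 3.98 kN·m per $
  option Y: M = 1.58 kN·m per $
Highest index: option G.

option G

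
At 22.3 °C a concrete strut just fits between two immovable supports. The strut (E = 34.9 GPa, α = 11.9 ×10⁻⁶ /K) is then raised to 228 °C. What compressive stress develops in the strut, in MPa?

ΔT = 205.7 K. Constrained thermal stress σ = E·α·ΔT = 34.90×10³ MPa × 11.9×10⁻⁶ × 205.7 = 85.4 MPa (compressive).

85.4 MPa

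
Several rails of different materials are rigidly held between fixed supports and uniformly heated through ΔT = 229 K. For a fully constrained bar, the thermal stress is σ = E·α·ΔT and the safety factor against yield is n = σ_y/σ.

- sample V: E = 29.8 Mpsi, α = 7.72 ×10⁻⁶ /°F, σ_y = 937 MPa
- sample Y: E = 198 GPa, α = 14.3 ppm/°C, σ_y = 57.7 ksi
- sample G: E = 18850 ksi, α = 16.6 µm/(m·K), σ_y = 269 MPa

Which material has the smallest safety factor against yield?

sample G

With everything in SI (GPa, ×10⁻⁶/K, MPa):
  sample V: E = 205.5, α = 13.9, σ_y = 937.0 → σ = 654 MPa, n = 1.43
  sample Y: E = 198.0, α = 14.3, σ_y = 397.8 → σ = 648 MPa, n = 0.614
  sample G: E = 130.0, α = 16.6, σ_y = 269.0 → σ = 494 MPa, n = 0.544
The minimum is sample G at n = 0.544.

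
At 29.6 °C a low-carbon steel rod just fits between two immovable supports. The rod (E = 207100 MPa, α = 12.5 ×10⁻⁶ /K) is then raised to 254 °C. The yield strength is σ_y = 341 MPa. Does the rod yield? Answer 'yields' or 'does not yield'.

yields

E = 207100 MPa = 207.1 GPa.
ΔT = 224.4 K. Constrained thermal stress σ = E·α·ΔT = 207.1×10³ MPa × 12.5×10⁻⁶ × 224.4 = 581 MPa (compressive).
Compare to σ_y = 341 MPa: σ ≥ σ_y, so it yields.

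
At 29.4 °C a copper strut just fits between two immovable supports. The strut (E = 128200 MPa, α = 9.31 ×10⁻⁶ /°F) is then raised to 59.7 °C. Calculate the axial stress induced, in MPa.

65.1 MPa

E = 128200 MPa = 128.2 GPa.
α = 9.31×10⁻⁶/°F × 9/5 = 16.8×10⁻⁶/K.
ΔT = 30.30 K. Constrained thermal stress σ = E·α·ΔT = 128.2×10³ MPa × 16.8×10⁻⁶ × 30.30 = 65.1 MPa (compressive).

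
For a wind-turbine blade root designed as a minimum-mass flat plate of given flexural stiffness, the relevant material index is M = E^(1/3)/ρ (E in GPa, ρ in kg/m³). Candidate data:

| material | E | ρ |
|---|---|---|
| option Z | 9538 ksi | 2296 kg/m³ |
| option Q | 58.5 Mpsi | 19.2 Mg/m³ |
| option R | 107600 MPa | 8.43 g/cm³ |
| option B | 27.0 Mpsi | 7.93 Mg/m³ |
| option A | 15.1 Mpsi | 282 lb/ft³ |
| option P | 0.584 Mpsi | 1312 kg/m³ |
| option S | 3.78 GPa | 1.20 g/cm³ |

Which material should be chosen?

In SI units:
  option Z: E = 65.76 GPa, ρ = 2296 kg/m³
  option Q: E = 403.3 GPa, ρ = 19200 kg/m³
  option R: E = 107.6 GPa, ρ = 8430 kg/m³
  option B: E = 186.2 GPa, ρ = 7930 kg/m³
  option A: E = 104.1 GPa, ρ = 4517 kg/m³
  option P: E = 4.027 GPa, ρ = 1312 kg/m³
  option S: E = 3.780 GPa, ρ = 1200 kg/m³
  option Z: M = 1.76×10⁻³
  option S: M = 1.30×10⁻³
  option P: M = 1.21×10⁻³
  option A: M = 1.04×10⁻³
  option B: M = 0.720×10⁻³
  option R: M = 0.564×10⁻³
  option Q: M = 0.385×10⁻³
Option Z has the largest M.

option Z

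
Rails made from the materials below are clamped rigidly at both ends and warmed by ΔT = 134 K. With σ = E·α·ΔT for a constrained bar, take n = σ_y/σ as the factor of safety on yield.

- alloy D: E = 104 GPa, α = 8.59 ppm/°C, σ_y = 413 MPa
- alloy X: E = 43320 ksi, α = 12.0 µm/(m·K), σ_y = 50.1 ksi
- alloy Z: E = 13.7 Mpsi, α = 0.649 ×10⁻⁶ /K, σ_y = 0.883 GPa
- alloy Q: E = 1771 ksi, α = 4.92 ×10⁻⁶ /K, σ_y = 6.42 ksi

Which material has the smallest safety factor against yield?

Converting E to GPa, α to ×10⁻⁶/K, σ_y to MPa, then σ and n for each:
  alloy D: E = 104.0, α = 8.59, σ_y = 413.0 → σ = 120 MPa, n = 3.45
  alloy X: E = 298.7, α = 12.0, σ_y = 345.4 → σ = 480 MPa, n = 0.719
  alloy Z: E = 94.46, α = 0.649, σ_y = 883.0 → σ = 8.21 MPa, n = 107
  alloy Q: E = 12.21, α = 4.92, σ_y = 44.26 → σ = 8.05 MPa, n = 5.50
Alloy X has the lowest safety factor, n = 0.719.

alloy X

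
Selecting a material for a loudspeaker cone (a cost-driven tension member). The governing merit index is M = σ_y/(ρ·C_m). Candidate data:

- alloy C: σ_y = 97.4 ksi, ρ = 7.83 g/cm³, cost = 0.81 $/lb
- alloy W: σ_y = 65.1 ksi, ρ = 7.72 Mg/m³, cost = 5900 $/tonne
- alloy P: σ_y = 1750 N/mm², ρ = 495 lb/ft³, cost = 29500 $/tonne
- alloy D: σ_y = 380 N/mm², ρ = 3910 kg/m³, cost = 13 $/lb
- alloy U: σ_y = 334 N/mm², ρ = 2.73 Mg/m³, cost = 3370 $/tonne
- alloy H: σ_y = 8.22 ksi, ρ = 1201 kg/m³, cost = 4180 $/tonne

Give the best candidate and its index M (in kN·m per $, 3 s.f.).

alloy C, M = 48.0 kN·m per $

Normalizing units and computing the index:
  alloy C: σ_y = 671.5 MPa, ρ = 7830 kg/m³, cost = 1.786 $/kg
  alloy W: σ_y = 448.8 MPa, ρ = 7720 kg/m³, cost = 5.900 $/kg
  alloy P: σ_y = 1750 MPa, ρ = 7929 kg/m³, cost = 29.50 $/kg
  alloy D: σ_y = 380.0 MPa, ρ = 3910 kg/m³, cost = 28.66 $/kg
  alloy U: σ_y = 334.0 MPa, ρ = 2730 kg/m³, cost = 3.370 $/kg
  alloy H: σ_y = 56.67 MPa, ρ = 1201 kg/m³, cost = 4.180 $/kg
  alloy C: M = 48.0 kN·m per $
  alloy U: M = 36.3 kN·m per $
  alloy H: M = 11.3 kN·m per $
  alloy W: M = 9.85 kN·m per $
  alloy P: M = 7.48 kN·m per $
  alloy D: M = 3.39 kN·m per $
Highest index: alloy C.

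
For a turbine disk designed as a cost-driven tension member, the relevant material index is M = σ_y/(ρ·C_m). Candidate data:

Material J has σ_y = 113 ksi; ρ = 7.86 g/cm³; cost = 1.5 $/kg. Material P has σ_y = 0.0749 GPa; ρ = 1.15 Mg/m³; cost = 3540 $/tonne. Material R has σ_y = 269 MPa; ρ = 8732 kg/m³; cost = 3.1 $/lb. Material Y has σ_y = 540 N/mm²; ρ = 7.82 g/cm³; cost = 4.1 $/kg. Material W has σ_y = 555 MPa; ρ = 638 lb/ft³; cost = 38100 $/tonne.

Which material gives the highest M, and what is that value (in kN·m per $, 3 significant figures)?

material J, M = 66.1 kN·m per $

After converting to SI:
  material J: σ_y = 779.1 MPa, ρ = 7860 kg/m³, cost = 1.500 $/kg
  material P: σ_y = 74.90 MPa, ρ = 1150 kg/m³, cost = 3.540 $/kg
  material R: σ_y = 269.0 MPa, ρ = 8732 kg/m³, cost = 6.834 $/kg
  material Y: σ_y = 540.0 MPa, ρ = 7820 kg/m³, cost = 4.100 $/kg
  material W: σ_y = 555.0 MPa, ρ = 10220 kg/m³, cost = 38.10 $/kg
  material J: M = 66.1 kN·m per $
  material P: M = 18.4 kN·m per $
  material Y: M = 16.8 kN·m per $
  material R: M = 4.51 kN·m per $
  material W: M = 1.43 kN·m per $
Material J has the largest M.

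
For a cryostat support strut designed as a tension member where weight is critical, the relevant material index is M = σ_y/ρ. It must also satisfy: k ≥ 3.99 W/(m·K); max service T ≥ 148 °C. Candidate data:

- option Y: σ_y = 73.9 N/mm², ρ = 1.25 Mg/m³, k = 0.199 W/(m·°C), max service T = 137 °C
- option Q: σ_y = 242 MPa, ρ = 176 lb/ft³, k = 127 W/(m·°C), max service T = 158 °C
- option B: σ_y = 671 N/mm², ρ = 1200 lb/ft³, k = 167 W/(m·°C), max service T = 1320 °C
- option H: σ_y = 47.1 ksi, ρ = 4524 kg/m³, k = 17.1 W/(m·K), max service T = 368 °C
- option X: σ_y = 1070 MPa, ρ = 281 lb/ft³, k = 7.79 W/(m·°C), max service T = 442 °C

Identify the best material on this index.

Screen on constraints: k ≥ 3.99 W/(m·K); max service T ≥ 148 °C. Survivors: option Q, option B, option H, option X.
After converting to SI:
  option Q: σ_y = 242.0 MPa, ρ = 2819 kg/m³
  option B: σ_y = 671.0 MPa, ρ = 19220 kg/m³
  option H: σ_y = 324.7 MPa, ρ = 4524 kg/m³
  option X: σ_y = 1070 MPa, ρ = 4501 kg/m³
  option X: M = 238 kN·m/kg
  option Q: M = 85.8 kN·m/kg
  option H: M = 71.8 kN·m/kg
  option B: M = 34.9 kN·m/kg
The maximum is for option X.

option X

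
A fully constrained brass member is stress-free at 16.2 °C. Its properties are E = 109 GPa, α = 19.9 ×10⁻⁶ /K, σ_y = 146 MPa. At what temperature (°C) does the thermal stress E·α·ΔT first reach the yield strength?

83.5 °C

E·α·ΔT = 146.0 MPa ⇒ ΔT = 146.0 / (109.0×10³ × 19.9×10⁻⁶) = 67.31 K.
T = 16.2 + 67.31 = 83.51 °C.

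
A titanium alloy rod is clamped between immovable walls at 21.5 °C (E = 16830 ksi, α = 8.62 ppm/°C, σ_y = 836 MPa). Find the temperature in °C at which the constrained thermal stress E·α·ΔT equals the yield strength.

857 °C

E = 16830 ksi = 116.0 GPa.
E·α·ΔT = 836.0 MPa ⇒ ΔT = 836.0 / (116.0×10³ × 8.62×10⁻⁶) = 835.8 K.
T = 21.5 + 835.8 = 857.3 °C.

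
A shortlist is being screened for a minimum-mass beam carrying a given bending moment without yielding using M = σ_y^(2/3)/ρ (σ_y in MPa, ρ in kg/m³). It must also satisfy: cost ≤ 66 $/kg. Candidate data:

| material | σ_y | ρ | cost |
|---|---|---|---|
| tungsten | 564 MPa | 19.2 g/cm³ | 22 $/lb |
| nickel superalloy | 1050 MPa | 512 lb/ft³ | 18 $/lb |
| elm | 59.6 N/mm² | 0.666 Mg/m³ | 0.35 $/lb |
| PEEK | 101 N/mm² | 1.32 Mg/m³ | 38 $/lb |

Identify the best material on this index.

Screen on constraints: cost ≤ 66 $/kg. Survivors: tungsten, nickel superalloy, elm.
Putting every candidate on a common basis:
  tungsten: σ_y = 564.0 MPa, ρ = 19200 kg/m³
  nickel superalloy: σ_y = 1050 MPa, ρ = 8201 kg/m³
  elm: σ_y = 59.60 MPa, ρ = 666.0 kg/m³
  elm: M = 22.9×10⁻³
  nickel superalloy: M = 12.6×10⁻³
  tungsten: M = 3.56×10⁻³
The maximum is for elm.

elm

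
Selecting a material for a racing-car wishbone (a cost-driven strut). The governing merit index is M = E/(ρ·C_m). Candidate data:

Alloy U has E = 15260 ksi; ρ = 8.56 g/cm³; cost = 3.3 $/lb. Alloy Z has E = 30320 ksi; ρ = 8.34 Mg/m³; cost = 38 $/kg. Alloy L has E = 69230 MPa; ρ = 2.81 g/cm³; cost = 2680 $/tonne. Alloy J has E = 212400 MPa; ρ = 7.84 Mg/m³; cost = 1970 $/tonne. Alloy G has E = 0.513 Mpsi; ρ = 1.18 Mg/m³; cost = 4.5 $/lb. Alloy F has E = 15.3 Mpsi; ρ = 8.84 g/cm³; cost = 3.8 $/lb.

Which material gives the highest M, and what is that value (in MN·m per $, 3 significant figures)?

Putting every candidate on a common basis:
  alloy U: E = 105.2 GPa, ρ = 8560 kg/m³, cost = 7.275 $/kg
  alloy Z: E = 209.0 GPa, ρ = 8340 kg/m³, cost = 38.00 $/kg
  alloy L: E = 69.23 GPa, ρ = 2810 kg/m³, cost = 2.680 $/kg
  alloy J: E = 212.4 GPa, ρ = 7840 kg/m³, cost = 1.970 $/kg
  alloy G: E = 3.537 GPa, ρ = 1180 kg/m³, cost = 9.921 $/kg
  alloy F: E = 105.5 GPa, ρ = 8840 kg/m³, cost = 8.377 $/kg
  alloy J: M = 13.8 MN·m per $
  alloy L: M = 9.19 MN·m per $
  alloy U: M = 1.69 MN·m per $
  alloy F: M = 1.42 MN·m per $
  alloy Z: M = 0.660 MN·m per $
  alloy G: M = 0.302 MN·m per $
Highest index: alloy J.

alloy J, M = 13.8 MN·m per $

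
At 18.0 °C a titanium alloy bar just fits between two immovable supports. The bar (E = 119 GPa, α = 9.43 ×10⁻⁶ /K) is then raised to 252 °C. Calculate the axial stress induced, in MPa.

263 MPa

ΔT = 234.0 K. Constrained thermal stress σ = E·α·ΔT = 119.0×10³ MPa × 9.43×10⁻⁶ × 234.0 = 263 MPa (compressive).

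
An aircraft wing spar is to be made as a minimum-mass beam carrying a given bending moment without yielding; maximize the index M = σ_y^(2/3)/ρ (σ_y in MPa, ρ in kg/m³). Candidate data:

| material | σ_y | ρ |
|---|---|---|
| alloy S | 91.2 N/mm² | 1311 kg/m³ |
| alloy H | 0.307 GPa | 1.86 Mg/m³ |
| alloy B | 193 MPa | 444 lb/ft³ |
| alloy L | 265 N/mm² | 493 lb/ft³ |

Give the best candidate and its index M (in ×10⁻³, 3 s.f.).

Putting every candidate on a common basis:
  alloy S: σ_y = 91.20 MPa, ρ = 1311 kg/m³
  alloy H: σ_y = 307.0 MPa, ρ = 1860 kg/m³
  alloy B: σ_y = 193.0 MPa, ρ = 7112 kg/m³
  alloy L: σ_y = 265.0 MPa, ρ = 7897 kg/m³
  alloy H: M = 24.5×10⁻³
  alloy S: M = 15.5×10⁻³
  alloy L: M = 5.22×10⁻³
  alloy B: M = 4.70×10⁻³
Highest index: alloy H.

alloy H, M = 24.5×10⁻³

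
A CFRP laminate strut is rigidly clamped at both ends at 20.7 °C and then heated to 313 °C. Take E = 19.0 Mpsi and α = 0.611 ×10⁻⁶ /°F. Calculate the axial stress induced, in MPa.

E = 19.0 Mpsi = 131.0 GPa.
α = 0.611×10⁻⁶/°F × 9/5 = 1.10×10⁻⁶/K.
ΔT = 292.3 K. Constrained thermal stress σ = E·α·ΔT = 131.0×10³ MPa × 1.10×10⁻⁶ × 292.3 = 42.1 MPa (compressive).

42.1 MPa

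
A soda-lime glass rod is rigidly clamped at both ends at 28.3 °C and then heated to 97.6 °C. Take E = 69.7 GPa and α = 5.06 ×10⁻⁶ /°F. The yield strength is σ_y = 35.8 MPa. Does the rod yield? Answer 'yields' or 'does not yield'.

yields

α = 5.06×10⁻⁶/°F × 9/5 = 9.11×10⁻⁶/K.
ΔT = 69.30 K. Constrained thermal stress σ = E·α·ΔT = 69.70×10³ MPa × 9.11×10⁻⁶ × 69.30 = 44.0 MPa (compressive).
Compare to σ_y = 35.8 MPa: σ ≥ σ_y, so it yields.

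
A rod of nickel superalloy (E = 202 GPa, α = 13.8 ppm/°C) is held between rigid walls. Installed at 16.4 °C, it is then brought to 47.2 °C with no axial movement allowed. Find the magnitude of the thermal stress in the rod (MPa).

85.9 MPa

ΔT = 30.80 K. Constrained thermal stress σ = E·α·ΔT = 202.0×10³ MPa × 13.8×10⁻⁶ × 30.80 = 85.9 MPa (compressive).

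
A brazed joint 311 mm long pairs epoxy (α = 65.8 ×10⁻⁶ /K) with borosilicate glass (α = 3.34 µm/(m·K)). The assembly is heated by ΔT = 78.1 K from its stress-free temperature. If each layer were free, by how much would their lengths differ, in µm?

Δα = |65.8 − 3.34|×10⁻⁶/K = 62.5×10⁻⁶/K.
ΔL_mismatch = Δα·L·ΔT = 62.5×10⁻⁶ × 311.0 mm × 78.1 K = 1520 µm.

1520 µm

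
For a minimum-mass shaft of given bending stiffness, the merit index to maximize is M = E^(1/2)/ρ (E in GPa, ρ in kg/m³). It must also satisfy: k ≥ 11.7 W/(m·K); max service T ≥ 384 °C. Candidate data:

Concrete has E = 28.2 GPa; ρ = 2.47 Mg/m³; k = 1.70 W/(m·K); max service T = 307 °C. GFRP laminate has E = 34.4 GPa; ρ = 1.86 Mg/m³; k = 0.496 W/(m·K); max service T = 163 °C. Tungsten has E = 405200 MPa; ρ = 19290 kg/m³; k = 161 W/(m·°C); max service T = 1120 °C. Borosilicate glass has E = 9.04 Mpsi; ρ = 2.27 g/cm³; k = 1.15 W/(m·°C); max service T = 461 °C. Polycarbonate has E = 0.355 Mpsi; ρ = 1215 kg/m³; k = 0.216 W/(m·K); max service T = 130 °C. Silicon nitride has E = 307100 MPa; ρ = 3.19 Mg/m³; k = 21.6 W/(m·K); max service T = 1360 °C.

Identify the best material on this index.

Screen on constraints: k ≥ 11.7 W/(m·K); max service T ≥ 384 °C. Survivors: tungsten, silicon nitride.
Putting every candidate on a common basis:
  tungsten: E = 405.2 GPa, ρ = 19290 kg/m³
  silicon nitride: E = 307.1 GPa, ρ = 3190 kg/m³
  silicon nitride: M = 5.49×10⁻³
  tungsten: M = 1.04×10⁻³
Silicon nitride ranks first.

silicon nitride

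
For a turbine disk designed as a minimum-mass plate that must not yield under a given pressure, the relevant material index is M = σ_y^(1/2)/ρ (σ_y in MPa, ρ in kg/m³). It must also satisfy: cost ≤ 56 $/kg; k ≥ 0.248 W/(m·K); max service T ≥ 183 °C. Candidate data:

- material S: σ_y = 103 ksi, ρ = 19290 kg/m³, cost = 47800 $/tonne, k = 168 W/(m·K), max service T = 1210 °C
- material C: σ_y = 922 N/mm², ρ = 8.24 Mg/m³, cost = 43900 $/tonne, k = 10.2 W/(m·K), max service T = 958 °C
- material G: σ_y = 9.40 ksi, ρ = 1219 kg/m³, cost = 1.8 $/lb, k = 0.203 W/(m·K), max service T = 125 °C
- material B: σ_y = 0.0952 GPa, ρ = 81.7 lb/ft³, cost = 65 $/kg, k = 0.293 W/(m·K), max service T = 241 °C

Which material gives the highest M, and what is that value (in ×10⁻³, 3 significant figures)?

Screen on constraints: cost ≤ 56 $/kg; k ≥ 0.248 W/(m·K); max service T ≥ 183 °C. Survivors: material S, material C.
After converting to SI:
  material S: σ_y = 710.2 MPa, ρ = 19290 kg/m³
  material C: σ_y = 922.0 MPa, ρ = 8240 kg/m³
  material C: M = 3.69×10⁻³
  material S: M = 1.38×10⁻³
Highest index: material C.

material C, M = 3.69×10⁻³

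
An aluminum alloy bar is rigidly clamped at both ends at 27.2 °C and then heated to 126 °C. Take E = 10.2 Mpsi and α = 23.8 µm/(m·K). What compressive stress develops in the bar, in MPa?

E = 10.2 Mpsi = 70.33 GPa.
ΔT = 98.80 K. Constrained thermal stress σ = E·α·ΔT = 70.33×10³ MPa × 23.8×10⁻⁶ × 98.80 = 165 MPa (compressive).

165 MPa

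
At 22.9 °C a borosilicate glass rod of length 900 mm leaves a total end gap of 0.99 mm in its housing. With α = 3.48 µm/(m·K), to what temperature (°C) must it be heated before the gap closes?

339 °C

α·L₀·ΔT = 0.99 mm ⇒ ΔT = 0.99 / (3.48×10⁻⁶ × 900.0) = 316.1 K.
T = 22.9 + 316.1 = 339.0 °C.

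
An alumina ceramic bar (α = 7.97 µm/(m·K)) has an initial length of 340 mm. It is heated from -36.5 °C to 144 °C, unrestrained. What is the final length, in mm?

340.49 mm

ΔT = 144 − (-36.5) = 180.5 K.
ΔL = α·L₀·ΔT = 7.97×10⁻⁶ × 340 mm × 180.5 K = 0.489 mm.
L = L₀ + ΔL = 340 + 0.489 = 340.49 mm.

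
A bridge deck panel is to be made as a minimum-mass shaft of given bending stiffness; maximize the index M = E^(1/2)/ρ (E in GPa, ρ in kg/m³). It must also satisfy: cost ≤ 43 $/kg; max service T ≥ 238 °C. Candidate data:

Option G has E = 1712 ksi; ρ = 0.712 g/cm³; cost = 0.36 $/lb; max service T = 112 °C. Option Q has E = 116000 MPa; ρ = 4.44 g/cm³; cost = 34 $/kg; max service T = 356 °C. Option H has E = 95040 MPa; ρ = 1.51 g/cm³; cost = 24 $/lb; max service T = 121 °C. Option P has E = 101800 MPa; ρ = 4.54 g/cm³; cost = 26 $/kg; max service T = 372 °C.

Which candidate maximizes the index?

Screen on constraints: cost ≤ 43 $/kg; max service T ≥ 238 °C. Survivors: option Q, option P.
In SI units:
  option Q: E = 116.0 GPa, ρ = 4440 kg/m³
  option P: E = 101.8 GPa, ρ = 4540 kg/m³
  option Q: M = 2.43×10⁻³
  option P: M = 2.22×10⁻³
The maximum is for option Q.

option Q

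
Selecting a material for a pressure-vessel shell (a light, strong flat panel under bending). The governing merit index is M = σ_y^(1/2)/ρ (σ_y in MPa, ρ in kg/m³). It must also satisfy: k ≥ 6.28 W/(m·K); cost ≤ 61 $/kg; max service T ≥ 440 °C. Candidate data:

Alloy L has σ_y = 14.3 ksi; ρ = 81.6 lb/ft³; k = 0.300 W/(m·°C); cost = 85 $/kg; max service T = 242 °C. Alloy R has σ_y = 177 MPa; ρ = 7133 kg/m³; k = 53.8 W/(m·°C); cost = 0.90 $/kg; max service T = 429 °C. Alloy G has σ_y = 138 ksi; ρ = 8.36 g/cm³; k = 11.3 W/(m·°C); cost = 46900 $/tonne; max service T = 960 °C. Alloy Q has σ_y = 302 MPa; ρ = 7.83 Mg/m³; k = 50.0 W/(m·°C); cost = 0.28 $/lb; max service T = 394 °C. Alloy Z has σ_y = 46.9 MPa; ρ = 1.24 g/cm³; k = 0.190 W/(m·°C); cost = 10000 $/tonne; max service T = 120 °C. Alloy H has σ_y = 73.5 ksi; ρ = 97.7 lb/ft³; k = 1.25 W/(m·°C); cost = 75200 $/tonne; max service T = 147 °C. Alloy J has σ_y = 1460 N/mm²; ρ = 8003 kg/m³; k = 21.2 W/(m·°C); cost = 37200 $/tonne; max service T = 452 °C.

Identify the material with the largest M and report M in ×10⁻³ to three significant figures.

alloy J, M = 4.77×10⁻³

Screen on constraints: k ≥ 6.28 W/(m·K); cost ≤ 61 $/kg; max service T ≥ 440 °C. Survivors: alloy G, alloy J.
Putting every candidate on a common basis:
  alloy G: σ_y = 951.5 MPa, ρ = 8360 kg/m³
  alloy J: σ_y = 1460 MPa, ρ = 8003 kg/m³
  alloy J: M = 4.77×10⁻³
  alloy G: M = 3.69×10⁻³
Highest index: alloy J.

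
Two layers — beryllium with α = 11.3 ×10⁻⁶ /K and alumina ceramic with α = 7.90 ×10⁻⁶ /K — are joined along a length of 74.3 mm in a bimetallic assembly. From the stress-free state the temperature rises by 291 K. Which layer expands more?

α(beryllium) = 11.3×10⁻⁶/K vs α(alumina ceramic) = 7.90×10⁻⁶/K.
Higher α expands more for the same ΔT: beryllium.

beryllium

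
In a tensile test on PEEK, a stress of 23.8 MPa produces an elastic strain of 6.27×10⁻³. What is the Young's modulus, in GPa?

E = σ/ε = 23.8 MPa / 6.27×10⁻³ = 3796 MPa = 3.80 GPa.

3.80 GPa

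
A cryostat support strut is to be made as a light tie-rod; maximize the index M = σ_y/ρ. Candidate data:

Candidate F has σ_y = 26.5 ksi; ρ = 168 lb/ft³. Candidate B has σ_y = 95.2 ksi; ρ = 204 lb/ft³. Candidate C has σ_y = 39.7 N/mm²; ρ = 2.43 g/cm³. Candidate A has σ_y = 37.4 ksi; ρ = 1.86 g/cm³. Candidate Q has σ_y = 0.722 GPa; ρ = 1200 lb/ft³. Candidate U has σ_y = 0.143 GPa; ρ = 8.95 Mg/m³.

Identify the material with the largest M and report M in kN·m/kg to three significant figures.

Putting every candidate on a common basis:
  candidate F: σ_y = 182.7 MPa, ρ = 2691 kg/m³
  candidate B: σ_y = 656.4 MPa, ρ = 3268 kg/m³
  candidate C: σ_y = 39.70 MPa, ρ = 2430 kg/m³
  candidate A: σ_y = 257.9 MPa, ρ = 1860 kg/m³
  candidate Q: σ_y = 722.0 MPa, ρ = 19220 kg/m³
  candidate U: σ_y = 143.0 MPa, ρ = 8950 kg/m³
  candidate B: M = 201 kN·m/kg
  candidate A: M = 139 kN·m/kg
  candidate F: M = 67.9 kN·m/kg
  candidate Q: M = 37.6 kN·m/kg
  candidate C: M = 16.3 kN·m/kg
  candidate U: M = 16.0 kN·m/kg
Candidate B ranks first.

candidate B, M = 201 kN·m/kg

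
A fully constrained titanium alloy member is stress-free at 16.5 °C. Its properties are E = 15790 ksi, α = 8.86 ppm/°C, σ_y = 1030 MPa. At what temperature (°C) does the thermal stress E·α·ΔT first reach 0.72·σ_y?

E = 15790 ksi = 108.9 GPa.
E·α·ΔT = 741.6 MPa ⇒ ΔT = 741.6 / (108.9×10³ × 8.86×10⁻⁶) = 768.8 K.
T = 16.5 + 768.8 = 785.3 °C.

785 °C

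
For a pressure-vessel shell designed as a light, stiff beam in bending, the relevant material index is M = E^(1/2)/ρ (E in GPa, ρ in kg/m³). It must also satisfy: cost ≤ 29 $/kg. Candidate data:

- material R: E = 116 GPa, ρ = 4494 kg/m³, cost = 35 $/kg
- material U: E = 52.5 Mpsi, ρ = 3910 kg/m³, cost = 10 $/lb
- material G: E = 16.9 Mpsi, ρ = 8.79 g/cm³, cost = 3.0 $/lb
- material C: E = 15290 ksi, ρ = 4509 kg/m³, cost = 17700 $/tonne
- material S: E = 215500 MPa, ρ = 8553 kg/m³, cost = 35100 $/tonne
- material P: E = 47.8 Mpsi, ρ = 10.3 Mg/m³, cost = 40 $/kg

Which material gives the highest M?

Screen on constraints: cost ≤ 29 $/kg. Survivors: material U, material G, material C.
Convert each candidate to consistent units, then evaluate M:
  material U: E = 362.0 GPa, ρ = 3910 kg/m³
  material G: E = 116.5 GPa, ρ = 8790 kg/m³
  material C: E = 105.4 GPa, ρ = 4509 kg/m³
  material U: M = 4.87×10⁻³
  material C: M = 2.28×10⁻³
  material G: M = 1.23×10⁻³
Material U ranks first.

material U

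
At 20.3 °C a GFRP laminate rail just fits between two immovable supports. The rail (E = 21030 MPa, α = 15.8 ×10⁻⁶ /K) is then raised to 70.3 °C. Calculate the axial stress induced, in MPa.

16.6 MPa

E = 21030 MPa = 21.03 GPa.
ΔT = 50.00 K. Constrained thermal stress σ = E·α·ΔT = 21.03×10³ MPa × 15.8×10⁻⁶ × 50.00 = 16.6 MPa (compressive).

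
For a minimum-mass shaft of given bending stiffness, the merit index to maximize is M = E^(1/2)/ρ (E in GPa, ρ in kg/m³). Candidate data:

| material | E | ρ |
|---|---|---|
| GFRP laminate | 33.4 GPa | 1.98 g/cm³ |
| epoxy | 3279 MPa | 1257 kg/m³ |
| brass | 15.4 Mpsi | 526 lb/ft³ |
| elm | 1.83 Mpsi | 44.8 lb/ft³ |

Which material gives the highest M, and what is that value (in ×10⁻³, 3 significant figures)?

Normalizing units and computing the index:
  GFRP laminate: E = 33.40 GPa, ρ = 1980 kg/m³
  epoxy: E = 3.279 GPa, ρ = 1257 kg/m³
  brass: E = 106.2 GPa, ρ = 8426 kg/m³
  elm: E = 12.62 GPa, ρ = 717.6 kg/m³
  elm: M = 4.95×10⁻³
  GFRP laminate: M = 2.92×10⁻³
  epoxy: M = 1.44×10⁻³
  brass: M = 1.22×10⁻³
Elm ranks first.

elm, M = 4.95×10⁻³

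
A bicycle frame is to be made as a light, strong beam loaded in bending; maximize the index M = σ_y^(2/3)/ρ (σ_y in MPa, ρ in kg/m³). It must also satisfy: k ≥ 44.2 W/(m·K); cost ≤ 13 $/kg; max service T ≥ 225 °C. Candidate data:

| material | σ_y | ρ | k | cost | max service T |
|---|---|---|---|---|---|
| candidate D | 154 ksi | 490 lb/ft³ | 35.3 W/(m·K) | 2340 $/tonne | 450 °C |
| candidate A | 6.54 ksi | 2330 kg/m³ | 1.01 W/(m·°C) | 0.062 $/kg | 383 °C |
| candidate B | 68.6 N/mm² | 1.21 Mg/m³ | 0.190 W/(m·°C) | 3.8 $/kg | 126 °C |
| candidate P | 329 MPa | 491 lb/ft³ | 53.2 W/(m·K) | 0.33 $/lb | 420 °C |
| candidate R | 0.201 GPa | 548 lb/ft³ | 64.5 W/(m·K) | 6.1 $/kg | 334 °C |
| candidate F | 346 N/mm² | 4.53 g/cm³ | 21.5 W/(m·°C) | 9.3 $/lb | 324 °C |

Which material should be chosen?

candidate P

Screen on constraints: k ≥ 44.2 W/(m·K); cost ≤ 13 $/kg; max service T ≥ 225 °C. Survivors: candidate P, candidate R.
Convert each candidate to consistent units, then evaluate M:
  candidate P: σ_y = 329.0 MPa, ρ = 7865 kg/m³
  candidate R: σ_y = 201.0 MPa, ρ = 8778 kg/m³
  candidate P: M = 6.06×10⁻³
  candidate R: M = 3.91×10⁻³
The maximum is for candidate P.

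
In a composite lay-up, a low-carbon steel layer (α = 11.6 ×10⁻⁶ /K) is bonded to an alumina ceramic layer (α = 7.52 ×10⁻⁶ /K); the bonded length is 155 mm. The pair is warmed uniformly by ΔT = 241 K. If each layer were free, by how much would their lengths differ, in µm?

152 µm

Δα = |11.6 − 7.52|×10⁻⁶/K = 4.08×10⁻⁶/K.
ΔL_mismatch = Δα·L·ΔT = 4.08×10⁻⁶ × 155.0 mm × 241.0 K = 152 µm.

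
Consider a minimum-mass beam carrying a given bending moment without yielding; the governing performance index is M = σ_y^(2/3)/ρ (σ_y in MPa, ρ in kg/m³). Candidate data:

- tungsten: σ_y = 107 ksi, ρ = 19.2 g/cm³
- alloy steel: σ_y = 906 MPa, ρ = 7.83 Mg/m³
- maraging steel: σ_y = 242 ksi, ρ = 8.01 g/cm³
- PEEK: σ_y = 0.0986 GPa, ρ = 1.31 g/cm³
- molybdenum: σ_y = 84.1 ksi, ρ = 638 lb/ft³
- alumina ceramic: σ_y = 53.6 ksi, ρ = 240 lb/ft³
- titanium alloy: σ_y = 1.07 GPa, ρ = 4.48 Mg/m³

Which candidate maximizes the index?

titanium alloy

Putting every candidate on a common basis:
  tungsten: σ_y = 737.7 MPa, ρ = 19200 kg/m³
  alloy steel: σ_y = 906.0 MPa, ρ = 7830 kg/m³
  maraging steel: σ_y = 1669 MPa, ρ = 8010 kg/m³
  PEEK: σ_y = 98.60 MPa, ρ = 1310 kg/m³
  molybdenum: σ_y = 579.8 MPa, ρ = 10220 kg/m³
  alumina ceramic: σ_y = 369.6 MPa, ρ = 3844 kg/m³
  titanium alloy: σ_y = 1070 MPa, ρ = 4480 kg/m³
  titanium alloy: M = 23.4×10⁻³
  maraging steel: M = 17.6×10⁻³
  PEEK: M = 16.3×10⁻³
  alumina ceramic: M = 13.4×10⁻³
  alloy steel: M = 12.0×10⁻³
  molybdenum: M = 6.80×10⁻³
  tungsten: M = 4.25×10⁻³
Titanium alloy has the largest M.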